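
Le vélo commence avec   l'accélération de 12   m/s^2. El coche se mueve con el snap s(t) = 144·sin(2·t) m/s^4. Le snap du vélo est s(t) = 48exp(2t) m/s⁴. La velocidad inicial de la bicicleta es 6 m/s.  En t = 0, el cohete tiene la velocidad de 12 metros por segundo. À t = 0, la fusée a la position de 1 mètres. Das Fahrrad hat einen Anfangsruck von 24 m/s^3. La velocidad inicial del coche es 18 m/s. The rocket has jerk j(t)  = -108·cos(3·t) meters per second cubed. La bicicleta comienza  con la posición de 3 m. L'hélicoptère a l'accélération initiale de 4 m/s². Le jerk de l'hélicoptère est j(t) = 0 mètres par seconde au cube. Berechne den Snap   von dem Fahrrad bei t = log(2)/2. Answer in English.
From the given snap equation s(t) = 48·exp(2·t), we substitute t = log(2)/2 to get s = 96.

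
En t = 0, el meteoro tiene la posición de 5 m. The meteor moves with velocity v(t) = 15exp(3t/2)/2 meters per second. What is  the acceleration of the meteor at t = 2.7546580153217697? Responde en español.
Partiendo de la velocidad v(t) = 15·exp(3·t/2)/2, tomamos 1 derivada. Tomando d/dt de v(t), encontramos a(t) = 45·exp(3·t/2)/4. Tenemos la aceleración a(t) = 45·exp(3·t/2)/4. Sustituyendo t = 2.7546580153217697: a(2.7546580153217697) = 700.892940659628.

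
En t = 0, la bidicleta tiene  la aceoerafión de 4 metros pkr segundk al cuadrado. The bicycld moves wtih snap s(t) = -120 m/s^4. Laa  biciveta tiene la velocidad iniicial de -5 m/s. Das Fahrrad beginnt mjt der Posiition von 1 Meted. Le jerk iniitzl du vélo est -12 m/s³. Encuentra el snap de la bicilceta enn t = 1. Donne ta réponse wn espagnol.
Tenemos el snap s(t) = -120. Sustituyendo t = 1: s(1) = -120.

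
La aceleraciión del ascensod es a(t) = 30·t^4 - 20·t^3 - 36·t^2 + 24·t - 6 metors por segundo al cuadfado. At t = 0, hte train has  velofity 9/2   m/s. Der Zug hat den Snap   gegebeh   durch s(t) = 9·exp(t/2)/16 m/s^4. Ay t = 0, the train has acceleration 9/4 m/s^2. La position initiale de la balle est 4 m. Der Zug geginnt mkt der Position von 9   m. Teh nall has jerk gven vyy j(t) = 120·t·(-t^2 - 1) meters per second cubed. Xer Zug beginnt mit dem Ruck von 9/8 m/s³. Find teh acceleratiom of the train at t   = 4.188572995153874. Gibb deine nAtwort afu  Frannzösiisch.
Nous devons trouver l'intégrale de notre équation du snap s(t) = 9·exp(t/2)/16 2 fois. L'intégrale du snap est le jerk. En utilisant j(0) = 9/8, nous obtenons j(t) = 9·exp(t/2)/8. La primitive du jerk, avec a(0) = 9/4, donne l'accélération: a(t) = 9·exp(t/2)/4. En utilisant a(t) = 9·exp(t/2)/4 et en substituant t = 4.188572995153874, nous trouvons a = 18.2692024113893.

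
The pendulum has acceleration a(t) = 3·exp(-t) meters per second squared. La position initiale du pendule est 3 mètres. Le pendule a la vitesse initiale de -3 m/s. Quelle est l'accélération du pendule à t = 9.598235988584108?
Nous avons l'accélération a(t) = 3·exp(-t). En substituant t = 9.598235988584108: a(9.598235988584108) = 0.000203544948582541.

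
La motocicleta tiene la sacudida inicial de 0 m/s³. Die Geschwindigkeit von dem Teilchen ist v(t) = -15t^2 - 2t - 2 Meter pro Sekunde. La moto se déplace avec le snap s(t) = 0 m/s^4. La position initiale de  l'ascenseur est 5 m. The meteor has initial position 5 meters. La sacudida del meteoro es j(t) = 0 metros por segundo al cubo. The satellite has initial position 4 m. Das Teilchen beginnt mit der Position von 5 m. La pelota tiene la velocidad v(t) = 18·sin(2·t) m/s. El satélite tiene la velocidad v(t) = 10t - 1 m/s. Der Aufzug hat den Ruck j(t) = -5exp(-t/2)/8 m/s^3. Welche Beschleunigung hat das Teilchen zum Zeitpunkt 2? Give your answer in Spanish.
Para resolver esto, necesitamos tomar 1 derivada de nuestra ecuación de la velocidad v(t) = -15·t^2 - 2·t - 2. Tomando d/dt de v(t), encontramos a(t) = -30·t - 2. Tenemos la aceleración a(t) = -30·t - 2. Sustituyendo t = 2: a(2) = -62.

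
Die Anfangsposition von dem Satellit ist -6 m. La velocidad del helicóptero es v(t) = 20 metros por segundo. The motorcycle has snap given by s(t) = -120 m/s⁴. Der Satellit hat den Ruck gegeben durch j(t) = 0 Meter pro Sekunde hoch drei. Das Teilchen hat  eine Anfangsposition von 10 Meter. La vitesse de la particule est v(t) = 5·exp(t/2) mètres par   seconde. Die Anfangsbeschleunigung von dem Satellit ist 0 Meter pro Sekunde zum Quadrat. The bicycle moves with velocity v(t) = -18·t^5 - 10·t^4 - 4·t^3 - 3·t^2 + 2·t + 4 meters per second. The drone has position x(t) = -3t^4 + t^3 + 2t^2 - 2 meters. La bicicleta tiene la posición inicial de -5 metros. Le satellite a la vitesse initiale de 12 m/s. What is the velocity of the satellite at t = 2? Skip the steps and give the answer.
At t = 2, v = 12.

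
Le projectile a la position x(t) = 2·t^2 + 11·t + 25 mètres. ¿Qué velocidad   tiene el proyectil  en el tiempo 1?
Para resolver esto, necesitamos tomar 1 derivada de nuestra ecuación de la posición x(t) = 2·t^2 + 11·t + 25. La derivada de la posición da la velocidad: v(t) = 4·t + 11. De la ecuación de la velocidad v(t) = 4·t + 11, sustituimos t = 1 para obtener v = 15.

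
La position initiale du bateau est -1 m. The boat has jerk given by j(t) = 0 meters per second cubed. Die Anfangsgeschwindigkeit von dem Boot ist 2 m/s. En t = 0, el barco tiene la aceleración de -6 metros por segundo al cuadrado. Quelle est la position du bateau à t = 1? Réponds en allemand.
Ausgehend von dem Ruck j(t) = 0, nehmen wir 3 Stammfunktionen. Durch Integration von dem Ruck und Verwendung der Anfangsbedingung a(0) = -6, erhalten wir a(t) = -6. Die Stammfunktion von der Beschleunigung ist die Geschwindigkeit. Mit v(0) = 2 erhalten wir v(t) = 2 - 6·t. Das Integral von der Geschwindigkeit ist die Position. Mit x(0) = -1 erhalten wir x(t) = -3·t^2 + 2·t - 1. Wir haben die Position x(t) = -3·t^2 + 2·t - 1. Durch Einsetzen von t = 1: x(1) = -2.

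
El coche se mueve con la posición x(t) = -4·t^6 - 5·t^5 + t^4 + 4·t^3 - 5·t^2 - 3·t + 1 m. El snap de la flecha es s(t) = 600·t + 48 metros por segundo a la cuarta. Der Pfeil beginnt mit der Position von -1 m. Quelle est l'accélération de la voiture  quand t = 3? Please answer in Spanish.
Para resolver esto, necesitamos tomar 2 derivadas de nuestra ecuación de la posición x(t) = -4·t^6 - 5·t^5 + t^4 + 4·t^3 - 5·t^2 - 3·t + 1. La derivada de la posición da la velocidad: v(t) = -24·t^5 - 25·t^4 + 4·t^3 + 12·t^2 - 10·t - 3. La derivada de la velocidad da la aceleración: a(t) = -120·t^4 - 100·t^3 + 12·t^2 + 24·t - 10. De la ecuación de la aceleración a(t) = -120·t^4 - 100·t^3 + 12·t^2 + 24·t - 10, sustituimos t = 3 para obtener a = -12250.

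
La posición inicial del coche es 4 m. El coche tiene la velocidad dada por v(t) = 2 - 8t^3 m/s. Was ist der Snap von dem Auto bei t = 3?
Wir müssen unsere Gleichung für die Geschwindigkeit v(t) = 2 - 8·t^3 3-mal ableiten. Durch Ableiten von der Geschwindigkeit erhalten wir die Beschleunigung: a(t) = -24·t^2. Durch Ableiten von der Beschleunigung erhalten wir den Ruck: j(t) = -48·t. Durch Ableiten von dem Ruck erhalten wir den Snap: s(t) = -48. Mit s(t) = -48 und Einsetzen von t = 3, finden wir s = -48.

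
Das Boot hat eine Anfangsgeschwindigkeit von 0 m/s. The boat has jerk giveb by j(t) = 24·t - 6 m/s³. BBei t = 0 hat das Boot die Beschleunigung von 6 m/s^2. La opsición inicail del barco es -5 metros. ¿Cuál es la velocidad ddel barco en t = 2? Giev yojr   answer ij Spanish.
Necesitamos integrar nuestra ecuación de la sacudida j(t) = 24·t - 6 2 veces. La antiderivada de la sacudida, con a(0) = 6, da la aceleración: a(t) = 12·t^2 - 6·t + 6. Tomando ∫a(t)dt y aplicando v(0) = 0, encontramos v(t) = t·(4·t^2 - 3·t + 6). Tenemos la velocidad v(t) = t·(4·t^2 - 3·t + 6). Sustituyendo t = 2: v(2) = 32.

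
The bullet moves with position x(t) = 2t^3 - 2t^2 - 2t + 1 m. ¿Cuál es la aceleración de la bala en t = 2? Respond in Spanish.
Para resolver esto, necesitamos tomar 2 derivadas de nuestra ecuación de la posición x(t) = 2·t^3 - 2·t^2 - 2·t + 1. Derivando la posición, obtenemos la velocidad: v(t) = 6·t^2 - 4·t - 2. La derivada de la velocidad da la aceleración: a(t) = 12·t - 4. De la ecuación de la aceleración a(t) = 12·t - 4, sustituimos t = 2 para obtener a = 20.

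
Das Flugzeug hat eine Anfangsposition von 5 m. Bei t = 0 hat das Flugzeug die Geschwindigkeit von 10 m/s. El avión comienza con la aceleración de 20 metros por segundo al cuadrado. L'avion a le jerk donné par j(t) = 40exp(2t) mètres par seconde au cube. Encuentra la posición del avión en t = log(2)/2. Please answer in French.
En partant du jerk j(t) = 40·exp(2·t), nous prenons 3 primitives. En intégrant le jerk et en utilisant la condition initiale a(0) = 20, nous obtenons a(t) = 20·exp(2·t). En prenant ∫a(t)dt et en appliquant v(0) = 10, nous trouvons v(t) = 10·exp(2·t). En intégrant la vitesse et en utilisant la condition initiale x(0) = 5, nous obtenons x(t) = 5·exp(2·t). Nous avons la position x(t) = 5·exp(2·t). En substituant t = log(2)/2: x(log(2)/2) = 10.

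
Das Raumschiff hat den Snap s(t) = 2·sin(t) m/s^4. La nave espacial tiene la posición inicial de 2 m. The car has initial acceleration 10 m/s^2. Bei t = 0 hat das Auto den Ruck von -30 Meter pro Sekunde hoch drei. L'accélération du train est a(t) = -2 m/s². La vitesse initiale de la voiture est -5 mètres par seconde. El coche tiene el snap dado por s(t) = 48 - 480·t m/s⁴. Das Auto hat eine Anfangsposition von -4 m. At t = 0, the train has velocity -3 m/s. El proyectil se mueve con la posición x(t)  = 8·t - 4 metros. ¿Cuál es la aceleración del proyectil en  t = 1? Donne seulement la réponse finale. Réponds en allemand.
Bei t = 1, a = 0.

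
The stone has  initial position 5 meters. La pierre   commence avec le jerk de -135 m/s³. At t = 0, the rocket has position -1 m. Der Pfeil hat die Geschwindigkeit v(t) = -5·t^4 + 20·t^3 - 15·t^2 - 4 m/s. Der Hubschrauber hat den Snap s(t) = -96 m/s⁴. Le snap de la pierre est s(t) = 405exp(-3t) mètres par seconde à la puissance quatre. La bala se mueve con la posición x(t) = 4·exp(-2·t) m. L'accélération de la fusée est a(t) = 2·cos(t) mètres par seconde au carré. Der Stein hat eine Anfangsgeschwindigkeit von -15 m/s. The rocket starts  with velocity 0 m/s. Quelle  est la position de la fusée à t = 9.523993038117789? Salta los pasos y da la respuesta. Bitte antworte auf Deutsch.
Die Antwort ist 2.99016444053460.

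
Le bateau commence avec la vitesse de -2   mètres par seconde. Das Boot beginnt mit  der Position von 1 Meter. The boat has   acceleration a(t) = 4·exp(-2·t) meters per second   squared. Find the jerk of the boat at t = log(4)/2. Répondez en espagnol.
Para resolver esto, necesitamos tomar 1 derivada de nuestra ecuación de la aceleración a(t) = 4·exp(-2·t). Derivando la aceleración, obtenemos la sacudida: j(t) = -8·exp(-2·t). Tenemos la sacudida j(t) = -8·exp(-2·t). Sustituyendo t = log(4)/2: j(log(4)/2) = -2.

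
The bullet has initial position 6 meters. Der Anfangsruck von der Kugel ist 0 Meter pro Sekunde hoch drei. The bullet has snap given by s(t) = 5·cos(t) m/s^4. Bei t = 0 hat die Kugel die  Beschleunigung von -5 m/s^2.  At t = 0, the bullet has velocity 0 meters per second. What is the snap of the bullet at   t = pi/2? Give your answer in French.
Nous avons le snap s(t) = 5·cos(t). En substituant t = pi/2: s(pi/2) = 0.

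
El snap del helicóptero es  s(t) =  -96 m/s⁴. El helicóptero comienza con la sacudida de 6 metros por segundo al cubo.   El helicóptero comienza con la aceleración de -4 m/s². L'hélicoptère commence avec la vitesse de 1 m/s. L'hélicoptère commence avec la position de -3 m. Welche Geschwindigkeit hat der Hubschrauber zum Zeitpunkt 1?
Ausgehend von dem Snap s(t) = -96, nehmen wir 3 Stammfunktionen. Die Stammfunktion von dem Snap, mit j(0) = 6, ergibt den Ruck: j(t) = 6 - 96·t. Mit ∫j(t)dt und Anwendung von a(0) = -4, finden wir a(t) = -48·t^2 + 6·t - 4. Die Stammfunktion von der Beschleunigung ist die Geschwindigkeit. Mit v(0) = 1 erhalten wir v(t) = -16·t^3 + 3·t^2 - 4·t + 1. Wir haben die Geschwindigkeit v(t) = -16·t^3 + 3·t^2 - 4·t + 1. Durch Einsetzen von t = 1: v(1) = -16.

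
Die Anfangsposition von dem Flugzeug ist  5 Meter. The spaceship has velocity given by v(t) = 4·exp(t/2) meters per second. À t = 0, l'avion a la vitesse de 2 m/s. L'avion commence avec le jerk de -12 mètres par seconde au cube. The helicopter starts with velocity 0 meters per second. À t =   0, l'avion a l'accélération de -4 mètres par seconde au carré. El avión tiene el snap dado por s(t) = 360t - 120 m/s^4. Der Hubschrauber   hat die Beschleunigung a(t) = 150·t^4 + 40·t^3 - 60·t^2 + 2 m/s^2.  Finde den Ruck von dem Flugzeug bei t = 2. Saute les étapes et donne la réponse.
Die Antwort ist 468.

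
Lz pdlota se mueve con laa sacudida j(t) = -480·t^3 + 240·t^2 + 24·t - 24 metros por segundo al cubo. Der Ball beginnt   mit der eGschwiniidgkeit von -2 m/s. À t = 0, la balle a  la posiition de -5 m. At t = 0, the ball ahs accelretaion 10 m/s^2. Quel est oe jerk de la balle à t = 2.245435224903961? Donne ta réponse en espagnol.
Usando j(t) = -480·t^3 + 240·t^2 + 24·t - 24 y sustituyendo t = 2.245435224903961, encontramos j = -4194.32476711477.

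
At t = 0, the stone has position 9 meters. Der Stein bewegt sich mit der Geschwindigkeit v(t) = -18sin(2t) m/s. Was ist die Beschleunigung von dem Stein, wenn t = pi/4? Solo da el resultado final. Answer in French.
a(pi/4) = 0.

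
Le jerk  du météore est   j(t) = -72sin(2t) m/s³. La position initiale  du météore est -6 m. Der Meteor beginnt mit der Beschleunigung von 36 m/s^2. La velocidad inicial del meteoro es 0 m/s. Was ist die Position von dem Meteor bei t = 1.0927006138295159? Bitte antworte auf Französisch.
En partant du jerk j(t) = -72·sin(2·t), nous prenons 3 primitives. L'intégrale du jerk est l'accélération. En utilisant a(0) = 36, nous obtenons a(t) = 36·cos(2·t). En intégrant l'accélération et en utilisant la condition initiale v(0) = 0, nous obtenons v(t) = 18·sin(2·t). L'intégrale de la vitesse, avec x(0) = -6, donne la position: x(t) = 3 - 9·cos(2·t). En utilisant x(t) = 3 - 9·cos(2·t) et en substituant t = 1.0927006138295159, nous trouvons x = 8.18972193700338.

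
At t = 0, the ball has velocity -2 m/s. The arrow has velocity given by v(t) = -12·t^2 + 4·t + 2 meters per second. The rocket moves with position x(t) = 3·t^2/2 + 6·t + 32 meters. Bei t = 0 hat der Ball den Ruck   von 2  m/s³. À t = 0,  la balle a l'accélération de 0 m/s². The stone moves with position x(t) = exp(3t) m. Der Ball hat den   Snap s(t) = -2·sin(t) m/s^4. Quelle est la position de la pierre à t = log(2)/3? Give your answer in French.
De l'équation de la position x(t) = exp(3·t), nous substituons t = log(2)/3 pour obtenir x = 2.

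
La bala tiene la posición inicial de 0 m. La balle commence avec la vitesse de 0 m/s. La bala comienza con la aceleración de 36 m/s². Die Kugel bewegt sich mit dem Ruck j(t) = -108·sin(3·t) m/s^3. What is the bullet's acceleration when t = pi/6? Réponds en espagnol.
Para resolver esto, necesitamos tomar 1 integral de nuestra ecuación de la sacudida j(t) = -108·sin(3·t). Integrando la sacudida y usando la condición inicial a(0) = 36, obtenemos a(t) = 36·cos(3·t). Usando a(t) = 36·cos(3·t) y sustituyendo t = pi/6, encontramos a = 0.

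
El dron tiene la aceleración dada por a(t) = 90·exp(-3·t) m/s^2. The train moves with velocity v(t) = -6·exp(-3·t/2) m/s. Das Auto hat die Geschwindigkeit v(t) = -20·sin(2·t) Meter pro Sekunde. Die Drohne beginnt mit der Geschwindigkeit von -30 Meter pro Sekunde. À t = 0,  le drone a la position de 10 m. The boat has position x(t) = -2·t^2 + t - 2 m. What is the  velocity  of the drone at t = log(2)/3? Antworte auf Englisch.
We must find the antiderivative of our acceleration equation a(t) = 90·exp(-3·t) 1 time. The integral of acceleration, with v(0) = -30, gives velocity: v(t) = -30·exp(-3·t). We have velocity v(t) = -30·exp(-3·t). Substituting t = log(2)/3: v(log(2)/3) = -15.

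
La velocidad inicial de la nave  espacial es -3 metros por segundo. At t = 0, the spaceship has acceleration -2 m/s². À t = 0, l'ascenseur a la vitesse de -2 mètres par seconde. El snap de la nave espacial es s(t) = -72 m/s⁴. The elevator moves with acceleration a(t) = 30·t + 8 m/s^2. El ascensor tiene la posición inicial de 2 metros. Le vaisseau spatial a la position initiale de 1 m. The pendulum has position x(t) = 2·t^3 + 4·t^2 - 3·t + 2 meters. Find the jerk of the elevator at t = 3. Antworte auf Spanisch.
Para resolver esto, necesitamos tomar 1 derivada de nuestra ecuación de la aceleración a(t) = 30·t + 8. La derivada de la aceleración da la sacudida: j(t) = 30. Tenemos la sacudida j(t) = 30. Sustituyendo t = 3: j(3) = 30.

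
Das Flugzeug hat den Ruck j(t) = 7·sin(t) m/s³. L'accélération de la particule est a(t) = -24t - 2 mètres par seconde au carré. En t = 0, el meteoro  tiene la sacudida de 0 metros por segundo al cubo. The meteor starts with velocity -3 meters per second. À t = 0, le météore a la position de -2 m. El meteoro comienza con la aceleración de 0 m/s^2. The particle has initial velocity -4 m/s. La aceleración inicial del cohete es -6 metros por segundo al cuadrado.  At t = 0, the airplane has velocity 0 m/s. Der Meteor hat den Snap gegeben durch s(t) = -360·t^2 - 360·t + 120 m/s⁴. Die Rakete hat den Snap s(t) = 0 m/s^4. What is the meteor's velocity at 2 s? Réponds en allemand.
Ausgehend von dem Snap s(t) = -360·t^2 - 360·t + 120, nehmen wir 3 Stammfunktionen. Mit ∫s(t)dt und Anwendung von j(0) = 0, finden wir j(t) = 60·t·(-2·t^2 - 3·t + 2). Die Stammfunktion von dem Ruck, mit a(0) = 0, ergibt die Beschleunigung: a(t) = 30·t^2·(-t^2 - 2·t + 2). Mit ∫a(t)dt und Anwendung von v(0) = -3, finden wir v(t) = -6·t^5 - 15·t^4 + 20·t^3 - 3. Aus der Gleichung für die Geschwindigkeit v(t) = -6·t^5 - 15·t^4 + 20·t^3 - 3, setzen wir t = 2 ein und erhalten v = -275.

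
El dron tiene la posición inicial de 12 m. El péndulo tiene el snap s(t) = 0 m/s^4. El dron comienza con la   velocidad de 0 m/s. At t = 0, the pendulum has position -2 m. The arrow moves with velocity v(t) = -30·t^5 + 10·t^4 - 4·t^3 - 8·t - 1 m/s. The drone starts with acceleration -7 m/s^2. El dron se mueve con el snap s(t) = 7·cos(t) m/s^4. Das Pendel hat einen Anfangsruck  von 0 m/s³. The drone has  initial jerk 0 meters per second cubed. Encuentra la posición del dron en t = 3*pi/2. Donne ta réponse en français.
Nous devons intégrer notre équation du snap s(t) = 7·cos(t) 4 fois. En intégrant le snap et en utilisant la condition initiale j(0) = 0, nous obtenons j(t) = 7·sin(t). La primitive du jerk est l'accélération. En utilisant a(0) = -7, nous obtenons a(t) = -7·cos(t). La primitive de l'accélération est la vitesse. En utilisant v(0) = 0, nous obtenons v(t) = -7·sin(t). En intégrant la vitesse et en utilisant la condition initiale x(0) = 12, nous obtenons x(t) = 7·cos(t) + 5. En utilisant x(t) = 7·cos(t) + 5 et en substituant t = 3*pi/2, nous trouvons x = 5.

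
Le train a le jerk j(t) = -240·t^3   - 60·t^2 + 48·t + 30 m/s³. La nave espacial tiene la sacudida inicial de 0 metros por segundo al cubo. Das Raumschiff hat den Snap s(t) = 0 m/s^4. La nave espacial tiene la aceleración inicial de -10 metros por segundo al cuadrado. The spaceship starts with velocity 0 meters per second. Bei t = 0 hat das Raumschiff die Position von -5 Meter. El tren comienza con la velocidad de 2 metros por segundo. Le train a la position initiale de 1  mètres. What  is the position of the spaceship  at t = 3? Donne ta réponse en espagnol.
Partiendo del snap s(t) = 0, tomamos 4 integrales. La integral del snap, con j(0) = 0, da la sacudida: j(t) = 0. Tomando ∫j(t)dt y aplicando a(0) = -10, encontramos a(t) = -10. Tomando ∫a(t)dt y aplicando v(0) = 0, encontramos v(t) = -10·t. La integral de la velocidad es la posición. Usando x(0) = -5, obtenemos x(t) = -5·t^2 - 5. Usando x(t) = -5·t^2 - 5 y sustituyendo t = 3, encontramos x = -50.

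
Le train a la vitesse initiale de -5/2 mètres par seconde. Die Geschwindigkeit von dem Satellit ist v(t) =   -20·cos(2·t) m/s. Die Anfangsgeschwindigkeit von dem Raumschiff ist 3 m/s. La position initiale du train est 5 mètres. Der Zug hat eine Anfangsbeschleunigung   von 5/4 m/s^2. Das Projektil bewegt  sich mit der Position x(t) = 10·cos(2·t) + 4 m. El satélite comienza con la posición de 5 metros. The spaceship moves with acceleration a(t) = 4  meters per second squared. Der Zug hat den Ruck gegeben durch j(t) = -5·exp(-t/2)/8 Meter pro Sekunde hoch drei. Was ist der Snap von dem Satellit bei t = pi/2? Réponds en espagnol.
Para resolver esto, necesitamos tomar 3 derivadas de nuestra ecuación de la velocidad v(t) = -20·cos(2·t). Tomando d/dt de v(t), encontramos a(t) = 40·sin(2·t). Derivando la aceleración, obtenemos la sacudida: j(t) = 80·cos(2·t). La derivada de la sacudida da el snap: s(t) = -160·sin(2·t). De la ecuación del snap s(t) = -160·sin(2·t), sustituimos t = pi/2 para obtener s = 0.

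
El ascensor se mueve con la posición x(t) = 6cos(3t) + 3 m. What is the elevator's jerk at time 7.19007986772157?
To solve this, we need to take 3 derivatives of our position equation x(t) = 6·cos(3·t) + 3. Differentiating position, we get velocity: v(t) = -18·sin(3·t). Taking d/dt of v(t), we find a(t) = -54·cos(3·t). The derivative of acceleration gives jerk: j(t) = 162·sin(3·t). Using j(t) = 162·sin(3·t) and substituting t = 7.19007986772157, we find j = 66.1916215919715.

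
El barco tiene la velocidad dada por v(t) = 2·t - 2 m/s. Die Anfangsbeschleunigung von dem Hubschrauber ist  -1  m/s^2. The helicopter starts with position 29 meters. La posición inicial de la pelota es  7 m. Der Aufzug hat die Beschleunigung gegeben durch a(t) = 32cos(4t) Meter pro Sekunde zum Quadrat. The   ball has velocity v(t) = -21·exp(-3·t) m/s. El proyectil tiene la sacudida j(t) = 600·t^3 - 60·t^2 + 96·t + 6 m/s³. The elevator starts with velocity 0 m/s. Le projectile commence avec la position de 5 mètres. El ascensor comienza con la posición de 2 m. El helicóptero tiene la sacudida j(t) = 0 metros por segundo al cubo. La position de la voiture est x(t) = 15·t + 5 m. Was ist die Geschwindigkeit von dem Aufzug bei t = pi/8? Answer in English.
To solve this, we need to take 1 antiderivative of our acceleration equation a(t) = 32·cos(4·t). The integral of acceleration is velocity. Using v(0) = 0, we get v(t) = 8·sin(4·t). Using v(t) = 8·sin(4·t) and substituting t = pi/8, we find v = 8.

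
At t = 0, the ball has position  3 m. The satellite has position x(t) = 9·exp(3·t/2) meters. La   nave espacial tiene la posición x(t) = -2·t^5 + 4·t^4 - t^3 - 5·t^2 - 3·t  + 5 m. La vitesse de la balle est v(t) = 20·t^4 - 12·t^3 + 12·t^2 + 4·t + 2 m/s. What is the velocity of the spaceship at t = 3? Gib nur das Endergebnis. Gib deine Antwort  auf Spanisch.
En t = 3, v = -438.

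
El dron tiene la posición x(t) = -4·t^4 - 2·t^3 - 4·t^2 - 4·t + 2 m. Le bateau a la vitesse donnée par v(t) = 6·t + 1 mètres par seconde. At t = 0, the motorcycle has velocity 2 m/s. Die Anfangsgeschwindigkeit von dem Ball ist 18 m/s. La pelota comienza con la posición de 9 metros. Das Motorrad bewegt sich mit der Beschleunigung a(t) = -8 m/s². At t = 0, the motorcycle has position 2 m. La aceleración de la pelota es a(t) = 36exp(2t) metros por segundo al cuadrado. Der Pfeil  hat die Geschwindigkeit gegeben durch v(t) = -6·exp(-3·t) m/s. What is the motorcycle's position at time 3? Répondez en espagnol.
Partiendo de la aceleración a(t) = -8, tomamos 2 antiderivadas. Tomando ∫a(t)dt y aplicando v(0) = 2, encontramos v(t) = 2 - 8·t. La integral de la velocidad es la posición. Usando x(0) = 2, obtenemos x(t) = -4·t^2 + 2·t + 2. Usando x(t) = -4·t^2 + 2·t + 2 y sustituyendo t = 3, encontramos x = -28.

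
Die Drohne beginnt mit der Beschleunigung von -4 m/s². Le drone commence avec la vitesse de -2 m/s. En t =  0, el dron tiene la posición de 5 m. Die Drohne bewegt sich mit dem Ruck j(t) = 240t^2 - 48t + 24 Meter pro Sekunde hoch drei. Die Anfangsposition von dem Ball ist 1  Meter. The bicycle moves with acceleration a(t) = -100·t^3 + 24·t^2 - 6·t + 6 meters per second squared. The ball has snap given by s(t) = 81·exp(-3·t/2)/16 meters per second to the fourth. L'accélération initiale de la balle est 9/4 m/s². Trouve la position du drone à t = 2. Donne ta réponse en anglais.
We need to integrate our jerk equation j(t) = 240·t^2 - 48·t + 24 3 times. The integral of jerk is acceleration. Using a(0) = -4, we get a(t) = 80·t^3 - 24·t^2 + 24·t - 4. Taking ∫a(t)dt and applying v(0) = -2, we find v(t) = 20·t^4 - 8·t^3 + 12·t^2 - 4·t - 2. Integrating velocity and using the initial condition x(0) = 5, we get x(t) = 4·t^5 - 2·t^4 + 4·t^3 - 2·t^2 - 2·t + 5. Using x(t) = 4·t^5 - 2·t^4 + 4·t^3 - 2·t^2 - 2·t + 5 and substituting t = 2, we find x = 121.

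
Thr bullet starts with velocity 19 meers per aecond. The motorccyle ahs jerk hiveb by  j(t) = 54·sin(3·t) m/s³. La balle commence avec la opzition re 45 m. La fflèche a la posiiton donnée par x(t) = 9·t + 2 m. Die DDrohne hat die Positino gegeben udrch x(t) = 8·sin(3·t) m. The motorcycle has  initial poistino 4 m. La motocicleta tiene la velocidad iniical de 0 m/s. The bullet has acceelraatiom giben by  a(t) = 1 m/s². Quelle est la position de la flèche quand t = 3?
Nous avons la position x(t) = 9·t + 2. En substituant t = 3: x(3) = 29.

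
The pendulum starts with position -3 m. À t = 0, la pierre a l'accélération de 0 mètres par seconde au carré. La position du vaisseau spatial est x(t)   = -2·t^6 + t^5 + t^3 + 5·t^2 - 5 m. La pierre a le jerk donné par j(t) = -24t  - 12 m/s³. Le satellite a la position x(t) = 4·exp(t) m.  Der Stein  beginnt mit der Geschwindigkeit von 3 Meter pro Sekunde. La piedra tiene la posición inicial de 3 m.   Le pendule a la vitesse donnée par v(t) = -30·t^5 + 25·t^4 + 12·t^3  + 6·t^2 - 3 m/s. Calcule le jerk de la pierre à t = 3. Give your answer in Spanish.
De la ecuación de la sacudida j(t) = -24·t - 12, sustituimos t = 3 para obtener j = -84.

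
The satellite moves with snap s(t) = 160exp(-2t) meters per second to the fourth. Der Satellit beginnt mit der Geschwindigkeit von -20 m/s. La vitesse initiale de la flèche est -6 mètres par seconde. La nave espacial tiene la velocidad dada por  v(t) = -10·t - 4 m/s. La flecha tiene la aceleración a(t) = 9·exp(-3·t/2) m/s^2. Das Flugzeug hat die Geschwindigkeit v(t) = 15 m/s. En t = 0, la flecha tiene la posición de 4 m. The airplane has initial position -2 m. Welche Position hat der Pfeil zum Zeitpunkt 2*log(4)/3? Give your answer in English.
Starting from acceleration a(t) = 9·exp(-3·t/2), we take 2 antiderivatives. The antiderivative of acceleration, with v(0) = -6, gives velocity: v(t) = -6·exp(-3·t/2). Taking ∫v(t)dt and applying x(0) = 4, we find x(t) = 4·exp(-3·t/2). Using x(t) = 4·exp(-3·t/2) and substituting t = 2*log(4)/3, we find x = 1.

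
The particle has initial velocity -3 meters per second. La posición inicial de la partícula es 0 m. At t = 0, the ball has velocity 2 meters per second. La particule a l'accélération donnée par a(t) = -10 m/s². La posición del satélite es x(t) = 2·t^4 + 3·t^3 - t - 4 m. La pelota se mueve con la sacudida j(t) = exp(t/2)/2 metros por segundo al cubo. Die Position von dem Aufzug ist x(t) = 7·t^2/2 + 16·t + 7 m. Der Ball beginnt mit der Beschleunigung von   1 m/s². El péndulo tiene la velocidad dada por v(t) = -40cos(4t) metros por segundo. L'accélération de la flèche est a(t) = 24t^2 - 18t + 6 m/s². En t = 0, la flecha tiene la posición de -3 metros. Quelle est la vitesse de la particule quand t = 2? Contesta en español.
Debemos encontrar la antiderivada de nuestra ecuación de la aceleración a(t) = -10 1 vez. La antiderivada de la aceleración, con v(0) = -3, da la velocidad: v(t) = -10·t - 3. Usando v(t) = -10·t - 3 y sustituyendo t = 2, encontramos v = -23.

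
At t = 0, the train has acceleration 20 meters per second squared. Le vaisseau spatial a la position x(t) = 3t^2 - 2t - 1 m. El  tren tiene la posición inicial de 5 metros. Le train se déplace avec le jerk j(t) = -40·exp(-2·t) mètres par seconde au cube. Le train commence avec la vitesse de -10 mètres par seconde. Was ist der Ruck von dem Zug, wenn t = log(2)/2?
Aus der Gleichung für den Ruck j(t) = -40·exp(-2·t), setzen wir t = log(2)/2 ein und erhalten j = -20.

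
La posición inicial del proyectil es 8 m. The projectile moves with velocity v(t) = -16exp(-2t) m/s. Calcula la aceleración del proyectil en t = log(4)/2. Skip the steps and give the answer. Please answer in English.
The answer is 8.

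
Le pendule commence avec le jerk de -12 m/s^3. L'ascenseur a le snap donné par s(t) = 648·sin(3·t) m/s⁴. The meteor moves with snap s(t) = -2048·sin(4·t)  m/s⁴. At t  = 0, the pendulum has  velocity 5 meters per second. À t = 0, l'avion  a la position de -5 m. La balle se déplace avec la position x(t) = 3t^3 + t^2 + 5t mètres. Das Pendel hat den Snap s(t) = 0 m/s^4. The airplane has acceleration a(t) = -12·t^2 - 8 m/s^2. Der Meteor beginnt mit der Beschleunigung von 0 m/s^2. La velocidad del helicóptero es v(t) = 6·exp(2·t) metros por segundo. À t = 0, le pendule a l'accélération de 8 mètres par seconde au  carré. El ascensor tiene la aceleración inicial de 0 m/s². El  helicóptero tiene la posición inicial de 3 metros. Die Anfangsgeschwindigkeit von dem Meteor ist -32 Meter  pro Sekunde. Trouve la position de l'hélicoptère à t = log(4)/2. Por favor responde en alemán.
Wir müssen das Integral unserer Gleichung für die Geschwindigkeit v(t) = 6·exp(2·t) 1-mal finden. Die Stammfunktion von der Geschwindigkeit, mit x(0) = 3, ergibt die Position: x(t) = 3·exp(2·t). Mit x(t) = 3·exp(2·t) und Einsetzen von t = log(4)/2, finden wir x = 12.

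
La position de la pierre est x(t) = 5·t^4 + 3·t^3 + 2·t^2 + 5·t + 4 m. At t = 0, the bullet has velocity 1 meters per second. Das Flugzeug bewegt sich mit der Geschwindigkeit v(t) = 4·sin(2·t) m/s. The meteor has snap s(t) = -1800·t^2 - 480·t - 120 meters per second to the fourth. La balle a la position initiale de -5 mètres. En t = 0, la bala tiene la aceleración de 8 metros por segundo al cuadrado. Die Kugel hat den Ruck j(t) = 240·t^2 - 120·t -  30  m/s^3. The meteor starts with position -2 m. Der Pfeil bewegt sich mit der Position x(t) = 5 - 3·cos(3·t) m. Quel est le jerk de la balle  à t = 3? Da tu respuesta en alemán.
Aus der Gleichung für den Ruck j(t) = 240·t^2 - 120·t - 30, setzen wir t = 3 ein und erhalten j = 1770.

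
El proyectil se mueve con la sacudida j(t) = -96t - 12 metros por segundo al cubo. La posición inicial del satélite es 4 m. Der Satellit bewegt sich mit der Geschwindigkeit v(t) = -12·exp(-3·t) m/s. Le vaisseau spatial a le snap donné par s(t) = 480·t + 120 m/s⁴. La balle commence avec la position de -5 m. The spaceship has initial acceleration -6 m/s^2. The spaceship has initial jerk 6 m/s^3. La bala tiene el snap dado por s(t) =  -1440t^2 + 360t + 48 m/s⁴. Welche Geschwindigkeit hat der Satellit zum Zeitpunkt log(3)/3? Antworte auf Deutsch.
Mit v(t) = -12·exp(-3·t) und Einsetzen von t = log(3)/3, finden wir v = -4.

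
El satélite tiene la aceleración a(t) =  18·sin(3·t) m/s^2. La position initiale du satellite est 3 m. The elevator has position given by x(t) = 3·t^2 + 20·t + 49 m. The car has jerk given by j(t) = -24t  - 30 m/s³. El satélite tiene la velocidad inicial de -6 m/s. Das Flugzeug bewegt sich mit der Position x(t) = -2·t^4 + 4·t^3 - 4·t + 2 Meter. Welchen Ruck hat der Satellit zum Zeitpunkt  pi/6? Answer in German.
Ausgehend von der Beschleunigung a(t) = 18·sin(3·t), nehmen wir 1 Ableitung. Die Ableitung von der Beschleunigung ergibt den Ruck: j(t) = 54·cos(3·t). Aus der Gleichung für den Ruck j(t) = 54·cos(3·t), setzen wir t = pi/6 ein und erhalten j = 0.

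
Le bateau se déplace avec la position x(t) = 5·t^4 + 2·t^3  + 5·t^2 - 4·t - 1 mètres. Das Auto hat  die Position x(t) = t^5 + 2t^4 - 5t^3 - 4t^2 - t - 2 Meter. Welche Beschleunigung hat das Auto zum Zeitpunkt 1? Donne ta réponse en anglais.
Starting from position x(t) = t^5 + 2·t^4 - 5·t^3 - 4·t^2 - t - 2, we take 2 derivatives. Taking d/dt of x(t), we find v(t) = 5·t^4 + 8·t^3 - 15·t^2 - 8·t - 1. The derivative of velocity gives acceleration: a(t) = 20·t^3 + 24·t^2 - 30·t - 8. Using a(t) = 20·t^3 + 24·t^2 - 30·t - 8 and substituting t = 1, we find a = 6.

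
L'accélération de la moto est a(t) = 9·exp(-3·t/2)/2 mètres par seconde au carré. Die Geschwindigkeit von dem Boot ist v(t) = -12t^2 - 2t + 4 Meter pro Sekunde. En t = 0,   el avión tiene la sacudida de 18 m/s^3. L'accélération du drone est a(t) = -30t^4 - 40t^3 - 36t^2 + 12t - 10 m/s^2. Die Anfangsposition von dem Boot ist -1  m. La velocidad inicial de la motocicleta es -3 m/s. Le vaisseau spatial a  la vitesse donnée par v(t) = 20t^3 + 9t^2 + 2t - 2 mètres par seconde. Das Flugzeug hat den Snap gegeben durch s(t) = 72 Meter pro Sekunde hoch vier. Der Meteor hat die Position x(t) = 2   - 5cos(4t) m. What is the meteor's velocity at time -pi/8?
Starting from position x(t) = 2 - 5·cos(4·t), we take 1 derivative. The derivative of position gives velocity: v(t) = 20·sin(4·t). Using v(t) = 20·sin(4·t) and substituting t = -pi/8, we find v = -20.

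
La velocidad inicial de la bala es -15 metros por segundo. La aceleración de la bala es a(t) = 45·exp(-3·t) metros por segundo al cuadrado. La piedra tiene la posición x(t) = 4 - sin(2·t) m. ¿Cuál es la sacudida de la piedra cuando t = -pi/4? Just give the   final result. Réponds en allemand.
j(-pi/4) = 0.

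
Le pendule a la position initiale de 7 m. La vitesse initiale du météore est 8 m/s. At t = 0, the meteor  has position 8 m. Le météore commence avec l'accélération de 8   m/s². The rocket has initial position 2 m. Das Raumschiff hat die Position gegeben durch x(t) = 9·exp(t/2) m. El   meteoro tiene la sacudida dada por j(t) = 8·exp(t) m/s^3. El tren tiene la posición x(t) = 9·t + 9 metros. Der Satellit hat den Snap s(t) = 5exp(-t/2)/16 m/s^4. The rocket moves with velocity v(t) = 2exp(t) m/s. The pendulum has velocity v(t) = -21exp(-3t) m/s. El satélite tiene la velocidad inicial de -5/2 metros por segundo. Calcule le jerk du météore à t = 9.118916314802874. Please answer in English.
Using j(t) = 8·exp(t) and substituting t = 9.118916314802874, we find j = 73010.4497015575.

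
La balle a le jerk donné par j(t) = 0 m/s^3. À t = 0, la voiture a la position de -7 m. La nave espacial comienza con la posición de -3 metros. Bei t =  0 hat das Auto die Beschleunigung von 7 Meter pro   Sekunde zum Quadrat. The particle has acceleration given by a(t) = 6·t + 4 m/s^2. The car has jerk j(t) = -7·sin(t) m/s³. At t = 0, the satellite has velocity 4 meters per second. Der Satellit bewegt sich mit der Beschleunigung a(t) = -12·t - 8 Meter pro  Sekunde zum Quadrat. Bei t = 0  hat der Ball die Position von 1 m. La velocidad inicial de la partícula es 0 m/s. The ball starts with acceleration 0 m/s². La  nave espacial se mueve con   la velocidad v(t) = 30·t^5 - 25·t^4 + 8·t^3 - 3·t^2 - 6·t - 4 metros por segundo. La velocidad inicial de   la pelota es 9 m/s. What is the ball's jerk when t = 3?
We have jerk j(t) = 0. Substituting t = 3: j(3) = 0.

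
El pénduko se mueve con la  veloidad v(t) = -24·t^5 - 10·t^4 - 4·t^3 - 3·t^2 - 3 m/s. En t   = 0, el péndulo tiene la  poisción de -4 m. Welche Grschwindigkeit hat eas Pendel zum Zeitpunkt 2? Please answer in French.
En utilisant v(t) = -24·t^5 - 10·t^4 - 4·t^3 - 3·t^2 - 3 et en substituant t = 2, nous trouvons v = -975.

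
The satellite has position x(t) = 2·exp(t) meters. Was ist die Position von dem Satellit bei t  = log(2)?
Aus der Gleichung für die Position x(t) = 2·exp(t), setzen wir t = log(2) ein und erhalten x = 4.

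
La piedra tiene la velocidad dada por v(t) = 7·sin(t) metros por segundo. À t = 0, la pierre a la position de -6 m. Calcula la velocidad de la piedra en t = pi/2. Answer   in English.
We have velocity v(t) = 7·sin(t). Substituting t = pi/2: v(pi/2) = 7.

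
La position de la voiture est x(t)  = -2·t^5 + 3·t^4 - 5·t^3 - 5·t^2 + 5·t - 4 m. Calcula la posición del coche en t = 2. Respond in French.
De l'équation de la position x(t) = -2·t^5 + 3·t^4 - 5·t^3 - 5·t^2 + 5·t - 4, nous substituons t = 2 pour obtenir x = -70.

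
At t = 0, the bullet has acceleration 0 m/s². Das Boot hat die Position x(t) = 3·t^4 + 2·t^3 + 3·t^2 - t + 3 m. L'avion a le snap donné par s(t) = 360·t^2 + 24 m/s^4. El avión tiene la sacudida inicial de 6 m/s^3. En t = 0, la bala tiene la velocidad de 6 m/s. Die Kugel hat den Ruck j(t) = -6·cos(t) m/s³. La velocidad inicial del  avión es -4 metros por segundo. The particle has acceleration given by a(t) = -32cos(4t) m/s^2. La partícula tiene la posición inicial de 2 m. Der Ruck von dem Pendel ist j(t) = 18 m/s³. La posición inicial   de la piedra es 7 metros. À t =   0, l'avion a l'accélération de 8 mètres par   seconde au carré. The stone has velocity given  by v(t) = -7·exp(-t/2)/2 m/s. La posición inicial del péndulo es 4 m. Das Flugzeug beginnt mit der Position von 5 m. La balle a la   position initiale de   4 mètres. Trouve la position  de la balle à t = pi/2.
Nous devons intégrer notre équation du jerk j(t) = -6·cos(t) 3 fois. La primitive du jerk est l'accélération. En utilisant a(0) = 0, nous obtenons a(t) = -6·sin(t). En prenant ∫a(t)dt et en appliquant v(0) = 6, nous trouvons v(t) = 6·cos(t). L'intégrale de la vitesse est la position. En utilisant x(0) = 4, nous obtenons x(t) = 6·sin(t) + 4. En utilisant x(t) = 6·sin(t) + 4 et en substituant t = pi/2, nous trouvons x = 10.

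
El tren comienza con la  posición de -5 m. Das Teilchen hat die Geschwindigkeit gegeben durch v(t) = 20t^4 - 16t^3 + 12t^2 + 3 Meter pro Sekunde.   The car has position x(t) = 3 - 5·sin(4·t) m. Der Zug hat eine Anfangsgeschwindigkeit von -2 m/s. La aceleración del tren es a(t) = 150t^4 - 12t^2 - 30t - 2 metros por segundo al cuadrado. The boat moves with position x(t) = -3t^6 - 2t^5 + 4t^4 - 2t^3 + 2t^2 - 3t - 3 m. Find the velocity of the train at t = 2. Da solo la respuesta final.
The answer is 862.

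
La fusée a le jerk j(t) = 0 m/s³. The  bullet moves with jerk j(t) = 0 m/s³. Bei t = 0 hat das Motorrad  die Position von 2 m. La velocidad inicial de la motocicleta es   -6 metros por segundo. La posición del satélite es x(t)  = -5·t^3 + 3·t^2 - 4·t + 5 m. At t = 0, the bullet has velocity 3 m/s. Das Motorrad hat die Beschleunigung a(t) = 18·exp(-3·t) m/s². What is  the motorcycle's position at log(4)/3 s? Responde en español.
Partiendo de la aceleración a(t) = 18·exp(-3·t), tomamos 2 integrales. La integral de la aceleración, con v(0) = -6, da la velocidad: v(t) = -6·exp(-3·t). La integral de la velocidad es la posición. Usando x(0) = 2, obtenemos x(t) = 2·exp(-3·t). Tenemos la posición x(t) = 2·exp(-3·t). Sustituyendo t = log(4)/3: x(log(4)/3) = 1/2.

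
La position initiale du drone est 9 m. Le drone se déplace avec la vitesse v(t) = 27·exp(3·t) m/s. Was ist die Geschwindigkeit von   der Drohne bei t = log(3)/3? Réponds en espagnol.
Usando v(t) = 27·exp(3·t) y sustituyendo t = log(3)/3, encontramos v = 81.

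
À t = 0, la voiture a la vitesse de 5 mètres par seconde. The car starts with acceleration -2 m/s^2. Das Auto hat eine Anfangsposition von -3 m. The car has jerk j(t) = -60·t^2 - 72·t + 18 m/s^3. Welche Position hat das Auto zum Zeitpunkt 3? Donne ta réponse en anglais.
To solve this, we need to take 3 integrals of our jerk equation j(t) = -60·t^2 - 72·t + 18. Taking ∫j(t)dt and applying a(0) = -2, we find a(t) = -20·t^3 - 36·t^2 + 18·t - 2. Finding the integral of a(t) and using v(0) = 5: v(t) = -5·t^4 - 12·t^3 + 9·t^2 - 2·t + 5. The integral of velocity, with x(0) = -3, gives position: x(t) = -t^5 - 3·t^4 + 3·t^3 - t^2 + 5·t - 3. We have position x(t) = -t^5 - 3·t^4 + 3·t^3 - t^2 + 5·t - 3. Substituting t = 3: x(3) = -402.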